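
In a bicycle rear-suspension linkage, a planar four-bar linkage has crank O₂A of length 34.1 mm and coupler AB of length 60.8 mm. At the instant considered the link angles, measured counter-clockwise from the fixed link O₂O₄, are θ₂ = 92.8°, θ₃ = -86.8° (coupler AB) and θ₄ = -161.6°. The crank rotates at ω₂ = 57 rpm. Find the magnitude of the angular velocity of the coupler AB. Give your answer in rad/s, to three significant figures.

ω₂ = 5.969 rad/s (from 57 rpm).
Differentiating the loop-closure r₂e^{iθ₂}+r₃e^{iθ₃}=r₁+r₄e^{iθ₄} gives r₂ω₂e^{iθ₂}+r₃ω₃e^{iθ₃}=r₄ω₄e^{iθ₄}.
Eliminating the other unknown: ω₃ = r₂ω₂ sin(θ₄−θ₂) / [r₃ sin(θ₃−θ₄)].
Numerator sine = +0.96316; denominator sine = +0.96502.
Result = 0.0341·5.969·(+0.96316) / (0.0608·(+0.96502)) = +3.3413 rad/s; magnitude 3.3413 rad/s.

3.34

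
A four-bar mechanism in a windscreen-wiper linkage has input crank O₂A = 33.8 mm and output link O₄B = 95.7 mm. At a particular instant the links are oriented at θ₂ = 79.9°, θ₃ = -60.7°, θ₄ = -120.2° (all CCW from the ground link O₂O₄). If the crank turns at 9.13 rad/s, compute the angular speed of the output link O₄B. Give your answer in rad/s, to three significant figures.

ω₂ = 9.13 rad/s
Differentiating the loop-closure r₂e^{iθ₂}+r₃e^{iθ₃}=r₁+r₄e^{iθ₄} gives r₂ω₂e^{iθ₂}+r₃ω₃e^{iθ₃}=r₄ω₄e^{iθ₄}.
Eliminating the other unknown: ω₄ = r₂ω₂ sin(θ₂−θ₃) / [r₄ sin(θ₄−θ₃)].
Numerator sine = +0.63473; denominator sine = -0.86163.
Result = 0.0338·9.13·(+0.63473) / (0.0957·(-0.86163)) = -2.3754 rad/s; magnitude 2.3754 rad/s.

2.38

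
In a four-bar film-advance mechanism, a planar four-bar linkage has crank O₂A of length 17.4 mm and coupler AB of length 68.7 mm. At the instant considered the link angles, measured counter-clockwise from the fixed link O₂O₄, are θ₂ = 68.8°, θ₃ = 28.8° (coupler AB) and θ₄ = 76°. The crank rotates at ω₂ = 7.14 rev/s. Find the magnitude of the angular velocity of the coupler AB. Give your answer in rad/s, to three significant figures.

ω₂ = 44.86 rad/s (from 7.14 rev/s).
Differentiating the loop-closure r₂e^{iθ₂}+r₃e^{iθ₃}=r₁+r₄e^{iθ₄} gives r₂ω₂e^{iθ₂}+r₃ω₃e^{iθ₃}=r₄ω₄e^{iθ₄}.
Eliminating the other unknown: ω₃ = r₂ω₂ sin(θ₄−θ₂) / [r₃ sin(θ₃−θ₄)].
Numerator sine = +0.12533; denominator sine = -0.73373.
Result = 0.0174·44.86·(+0.12533) / (0.0687·(-0.73373)) = -1.9409 rad/s; magnitude 1.9409 rad/s.

1.94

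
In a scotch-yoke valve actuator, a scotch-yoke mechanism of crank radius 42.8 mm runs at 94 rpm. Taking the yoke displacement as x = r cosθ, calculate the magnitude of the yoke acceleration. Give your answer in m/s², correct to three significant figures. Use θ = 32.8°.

ω = 9.844 rad/s (from 94 rpm).
x = r cosθ ⇒ ẍ = −rω² cosθ (ω constant).
|a| = rω²|cosθ| = 0.0428·(9.844)²·|cos 32.8°| = 3.486 m/s².

3.49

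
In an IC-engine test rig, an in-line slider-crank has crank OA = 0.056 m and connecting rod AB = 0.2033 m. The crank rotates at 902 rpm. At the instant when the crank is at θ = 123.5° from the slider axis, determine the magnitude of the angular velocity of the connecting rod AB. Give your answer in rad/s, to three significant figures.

14.8

ω = 94.46 rad/s (converted from 902 rpm).
The rod makes angle φ with the slider axis where L sinφ = r sinθ; differentiating, L cosφ·φ̇ = r ω cosθ.
L cosφ = √(L² − r² sin²θ) = 0.19786 m.
|ω_rod| = r ω |cosθ| / √(L² − r² sin²θ) = 0.056·94.46·0.55194/0.19786 = 14.755 rad/s.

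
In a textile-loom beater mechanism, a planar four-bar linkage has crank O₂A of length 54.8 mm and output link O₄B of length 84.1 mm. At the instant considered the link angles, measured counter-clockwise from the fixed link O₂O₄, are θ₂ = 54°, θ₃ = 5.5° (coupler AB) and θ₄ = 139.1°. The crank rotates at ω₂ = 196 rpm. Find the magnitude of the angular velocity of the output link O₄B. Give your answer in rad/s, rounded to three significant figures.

ω₂ = 20.53 rad/s (from 196 rpm).
Differentiating the loop-closure r₂e^{iθ₂}+r₃e^{iθ₃}=r₁+r₄e^{iθ₄} gives r₂ω₂e^{iθ₂}+r₃ω₃e^{iθ₃}=r₄ω₄e^{iθ₄}.
Eliminating the other unknown: ω₄ = r₂ω₂ sin(θ₂−θ₃) / [r₄ sin(θ₄−θ₃)].
Numerator sine = +0.74896; denominator sine = +0.72417.
Result = 0.0548·20.53·(+0.74896) / (0.0841·(+0.72417)) = +13.832 rad/s; magnitude 13.832 rad/s.

13.8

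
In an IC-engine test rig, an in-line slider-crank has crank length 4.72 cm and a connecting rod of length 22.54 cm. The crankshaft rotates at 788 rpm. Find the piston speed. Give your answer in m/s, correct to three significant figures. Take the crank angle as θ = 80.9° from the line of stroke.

3.98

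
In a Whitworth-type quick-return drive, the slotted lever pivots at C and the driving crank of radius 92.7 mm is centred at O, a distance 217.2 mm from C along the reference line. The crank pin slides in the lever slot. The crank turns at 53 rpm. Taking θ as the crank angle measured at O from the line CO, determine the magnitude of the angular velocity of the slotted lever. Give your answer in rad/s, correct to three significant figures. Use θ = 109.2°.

ω = 5.55 rad/s (from 53 rpm).
Crank pin A relative to C: A = (d + r cosθ, r sinθ); lever angle φ = atan2(r sinθ, d + r cosθ).
Differentiating tanφ: φ̇ = rω(d cosθ + r)/(d² + r² + 2dr cosθ).
d² + r² + 2dr cosθ = |CA|² = 0.042526 m²;  d cosθ + r = +0.02127 m.
|ω_lever| = |0.0927·5.55·+0.02127| / 0.042526 = 0.25734 rad/s.

0.257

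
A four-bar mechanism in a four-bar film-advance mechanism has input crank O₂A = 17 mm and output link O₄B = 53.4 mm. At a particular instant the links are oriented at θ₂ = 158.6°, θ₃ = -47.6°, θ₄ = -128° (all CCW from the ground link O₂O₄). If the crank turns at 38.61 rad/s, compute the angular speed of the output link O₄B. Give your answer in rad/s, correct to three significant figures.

ω₂ = 38.61 rad/s
Differentiating the loop-closure r₂e^{iθ₂}+r₃e^{iθ₃}=r₁+r₄e^{iθ₄} gives r₂ω₂e^{iθ₂}+r₃ω₃e^{iθ₃}=r₄ω₄e^{iθ₄}.
Eliminating the other unknown: ω₄ = r₂ω₂ sin(θ₂−θ₃) / [r₄ sin(θ₄−θ₃)].
Numerator sine = -0.44151; denominator sine = -0.98600.
Result = 0.017·38.61·(-0.44151) / (0.0534·(-0.98600)) = +5.5039 rad/s; magnitude 5.5039 rad/s.

5.50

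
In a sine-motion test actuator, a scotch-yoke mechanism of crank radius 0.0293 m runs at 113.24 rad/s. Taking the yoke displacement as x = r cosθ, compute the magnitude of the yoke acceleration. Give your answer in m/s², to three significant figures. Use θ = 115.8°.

164

ω = 113.2 rad/s
x = r cosθ ⇒ ẍ = −rω² cosθ (ω constant).
|a| = rω²|cosθ| = 0.0293·(113.2)²·|cos 115.8°| = 163.53 m/s².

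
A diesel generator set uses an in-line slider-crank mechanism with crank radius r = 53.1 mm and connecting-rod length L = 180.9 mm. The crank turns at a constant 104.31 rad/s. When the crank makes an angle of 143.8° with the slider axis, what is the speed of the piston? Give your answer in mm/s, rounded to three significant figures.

ω = 104.3 rad/s
For an in-line slider-crank, x = r cosθ + √(L² − r² sin²θ), so v = −rω sinθ·[1 + r cosθ/√(L² − r² sin²θ)].
With r = 0.0531 m, L = 0.1809 m, θ = 143.8°: √(L² − r² sin²θ) = 0.17816 m.
v = −0.0531·104.3·0.59061·[1 + 0.0531·-0.80696/0.17816] = -2.4845 m/s.
|v| = 2.4845 m/s = 2484.5 mm/s.

2480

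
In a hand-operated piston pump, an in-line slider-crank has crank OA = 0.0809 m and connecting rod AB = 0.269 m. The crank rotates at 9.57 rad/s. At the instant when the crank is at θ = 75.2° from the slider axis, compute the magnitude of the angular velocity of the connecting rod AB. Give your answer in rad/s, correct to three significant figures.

ω = 9.57 rad/s
The rod makes angle φ with the slider axis where L sinφ = r sinθ; differentiating, L cosφ·φ̇ = r ω cosθ.
L cosφ = √(L² − r² sin²θ) = 0.25738 m.
|ω_rod| = r ω |cosθ| / √(L² − r² sin²θ) = 0.0809·9.57·0.25545/0.25738 = 0.7684 rad/s.

0.768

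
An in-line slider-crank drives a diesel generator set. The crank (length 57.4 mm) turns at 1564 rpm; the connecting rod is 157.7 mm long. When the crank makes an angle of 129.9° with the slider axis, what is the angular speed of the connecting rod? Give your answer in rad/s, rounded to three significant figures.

39.8

ω = 163.8 rad/s (converted from 1564 rpm).
The rod makes angle φ with the slider axis where L sinφ = r sinθ; differentiating, L cosφ·φ̇ = r ω cosθ.
L cosφ = √(L² − r² sin²θ) = 0.15143 m.
|ω_rod| = r ω |cosθ| / √(L² − r² sin²θ) = 0.0574·163.8·0.64145/0.15143 = 39.823 rad/s.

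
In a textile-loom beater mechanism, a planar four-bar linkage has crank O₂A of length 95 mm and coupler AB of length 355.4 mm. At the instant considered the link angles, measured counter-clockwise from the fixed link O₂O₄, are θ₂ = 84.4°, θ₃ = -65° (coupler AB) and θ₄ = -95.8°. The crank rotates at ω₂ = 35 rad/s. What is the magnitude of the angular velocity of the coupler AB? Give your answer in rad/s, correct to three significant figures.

ω₂ = 35 rad/s
Differentiating the loop-closure r₂e^{iθ₂}+r₃e^{iθ₃}=r₁+r₄e^{iθ₄} gives r₂ω₂e^{iθ₂}+r₃ω₃e^{iθ₃}=r₄ω₄e^{iθ₄}.
Eliminating the other unknown: ω₃ = r₂ω₂ sin(θ₄−θ₂) / [r₃ sin(θ₃−θ₄)].
Numerator sine = +0.00349; denominator sine = +0.51204.
Result = 0.095·35·(+0.00349) / (0.3554·(+0.51204)) = +0.063779 rad/s; magnitude 0.063779 rad/s.

0.0638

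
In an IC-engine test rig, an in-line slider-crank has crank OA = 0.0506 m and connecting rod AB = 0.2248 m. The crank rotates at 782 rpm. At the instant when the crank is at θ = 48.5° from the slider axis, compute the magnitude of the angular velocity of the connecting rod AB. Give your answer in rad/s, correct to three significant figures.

12.4

ω = 81.89 rad/s (converted from 782 rpm).
The rod makes angle φ with the slider axis where L sinφ = r sinθ; differentiating, L cosφ·φ̇ = r ω cosθ.
L cosφ = √(L² − r² sin²θ) = 0.22158 m.
|ω_rod| = r ω |cosθ| / √(L² − r² sin²θ) = 0.0506·81.89·0.66262/0.22158 = 12.391 rad/s.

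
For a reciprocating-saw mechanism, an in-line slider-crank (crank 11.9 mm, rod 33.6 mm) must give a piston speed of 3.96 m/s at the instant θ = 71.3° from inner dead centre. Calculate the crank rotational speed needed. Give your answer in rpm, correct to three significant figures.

2990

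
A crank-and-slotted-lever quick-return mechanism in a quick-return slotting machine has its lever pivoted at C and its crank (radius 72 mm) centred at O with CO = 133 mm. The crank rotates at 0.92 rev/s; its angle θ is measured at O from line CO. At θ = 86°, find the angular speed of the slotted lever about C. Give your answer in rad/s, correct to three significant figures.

1.40

ω = 5.781 rad/s (from 0.92 rev/s).
Crank pin A relative to C: A = (d + r cosθ, r sinθ); lever angle φ = atan2(r sinθ, d + r cosθ).
Differentiating tanφ: φ̇ = rω(d cosθ + r)/(d² + r² + 2dr cosθ).
d² + r² + 2dr cosθ = |CA|² = 0.024209 m²;  d cosθ + r = +0.081278 m.
|ω_lever| = |0.072·5.781·+0.081278| / 0.024209 = 1.3973 rad/s.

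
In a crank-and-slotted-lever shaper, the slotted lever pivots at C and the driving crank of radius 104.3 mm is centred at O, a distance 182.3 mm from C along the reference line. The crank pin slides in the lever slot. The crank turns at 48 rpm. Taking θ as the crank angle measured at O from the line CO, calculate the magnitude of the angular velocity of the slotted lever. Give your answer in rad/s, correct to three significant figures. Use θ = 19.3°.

1.81

ω = 5.027 rad/s (from 48 rpm).
Crank pin A relative to C: A = (d + r cosθ, r sinθ); lever angle φ = atan2(r sinθ, d + r cosθ).
Differentiating tanφ: φ̇ = rω(d cosθ + r)/(d² + r² + 2dr cosθ).
d² + r² + 2dr cosθ = |CA|² = 0.0800024 m²;  d cosθ + r = +0.27635 m.
|ω_lever| = |0.1043·5.027·+0.27635| / 0.0800024 = 1.811 rad/s.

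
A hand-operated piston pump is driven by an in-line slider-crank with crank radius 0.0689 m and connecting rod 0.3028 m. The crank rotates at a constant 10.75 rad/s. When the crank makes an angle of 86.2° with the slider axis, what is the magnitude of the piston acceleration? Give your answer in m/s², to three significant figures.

ω = 10.75 rad/s
x(θ) = r cosθ + √(L² − r² sin²θ); with ω constant, a = ω²·d²x/dθ².
d²x/dθ² = −r cosθ − r²(cos2θ)/√u − r⁴ sin²2θ/(4u^{3/2}),  u = L² − r² sin²θ = 0.0869615 m².
Substituting r = 0.0689 m, L = 0.3028 m, θ = 86.2°: d²x/dθ² = +0.011387 m.
a = ω²·d²x/dθ² = (10.75)²·(+0.011387) = +1.3159 m/s²;  |a| = 1.3159 m/s².

1.32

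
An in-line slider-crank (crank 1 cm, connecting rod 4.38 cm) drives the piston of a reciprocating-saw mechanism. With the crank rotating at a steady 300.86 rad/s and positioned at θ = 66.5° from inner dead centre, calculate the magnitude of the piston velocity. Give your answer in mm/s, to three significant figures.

ω = 300.9 rad/s
For an in-line slider-crank, x = r cosθ + √(L² − r² sin²θ), so v = −rω sinθ·[1 + r cosθ/√(L² − r² sin²θ)].
With r = 0.01 m, L = 0.0438 m, θ = 66.5°: √(L² − r² sin²θ) = 0.042829 m.
v = −0.01·300.9·0.91706·[1 + 0.01·0.39875/0.042829] = -3.0159 m/s.
|v| = 3.0159 m/s = 3015.9 mm/s.

3020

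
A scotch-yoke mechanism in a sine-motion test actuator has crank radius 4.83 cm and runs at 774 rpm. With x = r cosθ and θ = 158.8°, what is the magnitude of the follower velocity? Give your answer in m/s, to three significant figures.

1.42

ω = 81.05 rad/s (from 774 rpm).
x = r cosθ ⇒ ẋ = −rω sinθ.
|v| = rω|sinθ| = 0.0483·81.05·|sin 158.8°| = 1.4157 m/s.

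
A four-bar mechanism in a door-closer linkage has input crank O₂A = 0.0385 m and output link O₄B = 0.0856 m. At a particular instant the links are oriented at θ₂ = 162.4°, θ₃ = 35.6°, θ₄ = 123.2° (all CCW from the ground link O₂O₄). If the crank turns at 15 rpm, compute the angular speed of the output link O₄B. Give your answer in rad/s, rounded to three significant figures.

0.566

ω₂ = 1.571 rad/s (from 15 rpm).
Differentiating the loop-closure r₂e^{iθ₂}+r₃e^{iθ₃}=r₁+r₄e^{iθ₄} gives r₂ω₂e^{iθ₂}+r₃ω₃e^{iθ₃}=r₄ω₄e^{iθ₄}.
Eliminating the other unknown: ω₄ = r₂ω₂ sin(θ₂−θ₃) / [r₄ sin(θ₄−θ₃)].
Numerator sine = +0.80073; denominator sine = +0.99912.
Result = 0.0385·1.571·(+0.80073) / (0.0856·(+0.99912)) = +0.56621 rad/s; magnitude 0.56621 rad/s.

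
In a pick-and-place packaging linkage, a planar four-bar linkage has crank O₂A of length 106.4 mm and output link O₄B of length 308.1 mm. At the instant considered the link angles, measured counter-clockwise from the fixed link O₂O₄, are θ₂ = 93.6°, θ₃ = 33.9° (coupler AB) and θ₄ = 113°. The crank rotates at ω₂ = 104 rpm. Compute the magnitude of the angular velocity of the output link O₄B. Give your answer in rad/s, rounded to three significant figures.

3.31

ω₂ = 10.89 rad/s (from 104 rpm).
Differentiating the loop-closure r₂e^{iθ₂}+r₃e^{iθ₃}=r₁+r₄e^{iθ₄} gives r₂ω₂e^{iθ₂}+r₃ω₃e^{iθ₃}=r₄ω₄e^{iθ₄}.
Eliminating the other unknown: ω₄ = r₂ω₂ sin(θ₂−θ₃) / [r₄ sin(θ₄−θ₃)].
Numerator sine = +0.86340; denominator sine = +0.98196.
Result = 0.1064·10.89·(+0.86340) / (0.3081·(+0.98196)) = +3.307 rad/s; magnitude 3.307 rad/s.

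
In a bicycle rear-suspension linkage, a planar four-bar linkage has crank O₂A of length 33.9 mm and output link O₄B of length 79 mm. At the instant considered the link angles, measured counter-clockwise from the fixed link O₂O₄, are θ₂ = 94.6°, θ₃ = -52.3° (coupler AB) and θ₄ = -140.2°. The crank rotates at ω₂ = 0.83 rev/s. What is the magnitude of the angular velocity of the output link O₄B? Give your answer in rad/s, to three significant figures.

ω₂ = 5.215 rad/s (from 0.83 rev/s).
Differentiating the loop-closure r₂e^{iθ₂}+r₃e^{iθ₃}=r₁+r₄e^{iθ₄} gives r₂ω₂e^{iθ₂}+r₃ω₃e^{iθ₃}=r₄ω₄e^{iθ₄}.
Eliminating the other unknown: ω₄ = r₂ω₂ sin(θ₂−θ₃) / [r₄ sin(θ₄−θ₃)].
Numerator sine = +0.54610; denominator sine = -0.99933.
Result = 0.0339·5.215·(+0.54610) / (0.079·(-0.99933)) = -1.2229 rad/s; magnitude 1.2229 rad/s.

1.22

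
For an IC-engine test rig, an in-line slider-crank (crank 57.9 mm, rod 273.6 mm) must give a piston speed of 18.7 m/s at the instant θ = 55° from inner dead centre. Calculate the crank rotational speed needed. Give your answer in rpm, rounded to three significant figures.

3350

For an in-line slider-crank, |v_piston| = rω|sinθ|·[1 + r cosθ/√(L² − r² sin²θ)].
With r = 0.0579 m, L = 0.2736 m, θ = 55°: the bracketed kinematic factor |dx/dθ| = 0.053274 m.
ω = v/|dx/dθ| = 18.7/0.053274 = 351.01 rad/s.
N = 60ω/(2π) = 3351.9 rpm.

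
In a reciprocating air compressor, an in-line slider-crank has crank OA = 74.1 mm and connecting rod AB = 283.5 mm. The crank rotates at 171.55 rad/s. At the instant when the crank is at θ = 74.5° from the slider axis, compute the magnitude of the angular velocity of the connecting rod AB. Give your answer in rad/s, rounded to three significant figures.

ω = 171.6 rad/s
The rod makes angle φ with the slider axis where L sinφ = r sinθ; differentiating, L cosφ·φ̇ = r ω cosθ.
L cosφ = √(L² − r² sin²θ) = 0.27436 m.
|ω_rod| = r ω |cosθ| / √(L² − r² sin²θ) = 0.0741·171.6·0.26724/0.27436 = 12.382 rad/s.

12.4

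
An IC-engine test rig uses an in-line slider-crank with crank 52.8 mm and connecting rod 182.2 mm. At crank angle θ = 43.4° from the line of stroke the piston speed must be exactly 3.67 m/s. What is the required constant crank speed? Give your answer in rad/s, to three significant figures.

For an in-line slider-crank, |v_piston| = rω|sinθ|·[1 + r cosθ/√(L² − r² sin²θ)].
With r = 0.0528 m, L = 0.1822 m, θ = 43.4°: the bracketed kinematic factor |dx/dθ| = 0.044073 m.
ω = v/|dx/dθ| = 3.67/0.044073 = 83.271 rad/s.

83.3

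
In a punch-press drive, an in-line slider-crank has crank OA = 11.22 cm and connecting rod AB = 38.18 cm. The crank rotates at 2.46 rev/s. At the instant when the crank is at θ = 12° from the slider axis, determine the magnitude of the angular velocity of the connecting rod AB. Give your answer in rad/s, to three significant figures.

4.45

ω = 15.46 rad/s (converted from 2.46 rev/s).
The rod makes angle φ with the slider axis where L sinφ = r sinθ; differentiating, L cosφ·φ̇ = r ω cosθ.
L cosφ = √(L² − r² sin²θ) = 0.38109 m.
|ω_rod| = r ω |cosθ| / √(L² − r² sin²θ) = 0.1122·15.46·0.97815/0.38109 = 4.4513 rad/s.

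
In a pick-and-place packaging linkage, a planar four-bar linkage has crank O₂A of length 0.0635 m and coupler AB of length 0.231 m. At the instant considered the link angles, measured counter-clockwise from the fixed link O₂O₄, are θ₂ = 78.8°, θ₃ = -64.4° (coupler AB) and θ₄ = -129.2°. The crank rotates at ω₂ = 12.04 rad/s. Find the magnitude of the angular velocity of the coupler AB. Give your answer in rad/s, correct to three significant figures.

1.72

ω₂ = 12.04 rad/s
Differentiating the loop-closure r₂e^{iθ₂}+r₃e^{iθ₃}=r₁+r₄e^{iθ₄} gives r₂ω₂e^{iθ₂}+r₃ω₃e^{iθ₃}=r₄ω₄e^{iθ₄}.
Eliminating the other unknown: ω₃ = r₂ω₂ sin(θ₄−θ₂) / [r₃ sin(θ₃−θ₄)].
Numerator sine = +0.46947; denominator sine = +0.90483.
Result = 0.0635·12.04·(+0.46947) / (0.231·(+0.90483)) = +1.7172 rad/s; magnitude 1.7172 rad/s.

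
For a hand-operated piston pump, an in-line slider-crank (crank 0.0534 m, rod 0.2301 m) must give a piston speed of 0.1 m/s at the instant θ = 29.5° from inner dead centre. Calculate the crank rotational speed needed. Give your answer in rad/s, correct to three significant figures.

For an in-line slider-crank, |v_piston| = rω|sinθ|·[1 + r cosθ/√(L² − r² sin²θ)].
With r = 0.0534 m, L = 0.2301 m, θ = 29.5°: the bracketed kinematic factor |dx/dθ| = 0.031642 m.
ω = v/|dx/dθ| = 0.1/0.031642 = 3.1604 rad/s.

3.16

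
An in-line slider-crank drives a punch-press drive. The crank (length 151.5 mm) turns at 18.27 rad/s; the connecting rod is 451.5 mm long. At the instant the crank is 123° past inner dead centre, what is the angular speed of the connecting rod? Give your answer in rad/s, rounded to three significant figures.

ω = 18.27 rad/s
The rod makes angle φ with the slider axis where L sinφ = r sinθ; differentiating, L cosφ·φ̇ = r ω cosθ.
L cosφ = √(L² − r² sin²θ) = 0.43325 m.
|ω_rod| = r ω |cosθ| / √(L² − r² sin²θ) = 0.1515·18.27·0.54464/0.43325 = 3.4795 rad/s.

3.48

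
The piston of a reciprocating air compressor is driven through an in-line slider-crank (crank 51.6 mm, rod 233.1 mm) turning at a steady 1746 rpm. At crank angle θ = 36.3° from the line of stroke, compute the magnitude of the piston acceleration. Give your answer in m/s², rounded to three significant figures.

ω = 2π·1746/60 = 182.8 rad/s
x(θ) = r cosθ + √(L² − r² sin²θ); with ω constant, a = ω²·d²x/dθ².
d²x/dθ² = −r cosθ − r²(cos2θ)/√u − r⁴ sin²2θ/(4u^{3/2}),  u = L² − r² sin²θ = 0.0534024 m².
Substituting r = 0.0516 m, L = 0.2331 m, θ = 36.3°: d²x/dθ² = -0.045162 m.
a = ω²·d²x/dθ² = (182.8)²·(-0.045162) = -1509.8 m/s²;  |a| = 1509.8 m/s².

1510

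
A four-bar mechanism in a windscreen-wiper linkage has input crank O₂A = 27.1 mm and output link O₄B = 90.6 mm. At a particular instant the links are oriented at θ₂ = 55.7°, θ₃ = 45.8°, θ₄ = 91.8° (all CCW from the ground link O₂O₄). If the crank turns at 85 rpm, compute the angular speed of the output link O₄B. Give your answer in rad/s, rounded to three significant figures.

ω₂ = 8.901 rad/s (from 85 rpm).
Differentiating the loop-closure r₂e^{iθ₂}+r₃e^{iθ₃}=r₁+r₄e^{iθ₄} gives r₂ω₂e^{iθ₂}+r₃ω₃e^{iθ₃}=r₄ω₄e^{iθ₄}.
Eliminating the other unknown: ω₄ = r₂ω₂ sin(θ₂−θ₃) / [r₄ sin(θ₄−θ₃)].
Numerator sine = +0.17193; denominator sine = +0.71934.
Result = 0.0271·8.901·(+0.17193) / (0.0906·(+0.71934)) = +0.63636 rad/s; magnitude 0.63636 rad/s.

0.636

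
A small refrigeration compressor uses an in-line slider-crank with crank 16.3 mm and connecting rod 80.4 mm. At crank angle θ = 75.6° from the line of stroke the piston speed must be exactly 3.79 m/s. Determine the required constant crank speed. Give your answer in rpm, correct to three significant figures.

For an in-line slider-crank, |v_piston| = rω|sinθ|·[1 + r cosθ/√(L² − r² sin²θ)].
With r = 0.0163 m, L = 0.0804 m, θ = 75.6°: the bracketed kinematic factor |dx/dθ| = 0.0166 m.
ω = v/|dx/dθ| = 3.79/0.0166 = 228.32 rad/s.
N = 60ω/(2π) = 2180.3 rpm.

2180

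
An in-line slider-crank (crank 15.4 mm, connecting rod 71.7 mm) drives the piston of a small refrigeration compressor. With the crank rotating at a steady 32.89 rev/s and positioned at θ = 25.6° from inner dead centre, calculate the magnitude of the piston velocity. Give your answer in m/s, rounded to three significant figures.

ω = 2π·32.9 = 206.7 rad/s
For an in-line slider-crank, x = r cosθ + √(L² − r² sin²θ), so v = −rω sinθ·[1 + r cosθ/√(L² − r² sin²θ)].
With r = 0.0154 m, L = 0.0717 m, θ = 25.6°: √(L² − r² sin²θ) = 0.071391 m.
v = −0.0154·206.7·0.43209·[1 + 0.0154·0.90183/0.071391] = -1.6426 m/s.
|v| = 1.6426 m/s.

1.64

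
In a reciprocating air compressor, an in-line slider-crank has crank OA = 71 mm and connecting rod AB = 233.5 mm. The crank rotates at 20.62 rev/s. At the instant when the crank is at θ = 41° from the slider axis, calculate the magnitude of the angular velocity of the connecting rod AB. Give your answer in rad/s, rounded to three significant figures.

ω = 129.6 rad/s (converted from 20.62 rev/s).
The rod makes angle φ with the slider axis where L sinφ = r sinθ; differentiating, L cosφ·φ̇ = r ω cosθ.
L cosφ = √(L² − r² sin²θ) = 0.22881 m.
|ω_rod| = r ω |cosθ| / √(L² − r² sin²θ) = 0.071·129.6·0.75471/0.22881 = 30.342 rad/s.

30.3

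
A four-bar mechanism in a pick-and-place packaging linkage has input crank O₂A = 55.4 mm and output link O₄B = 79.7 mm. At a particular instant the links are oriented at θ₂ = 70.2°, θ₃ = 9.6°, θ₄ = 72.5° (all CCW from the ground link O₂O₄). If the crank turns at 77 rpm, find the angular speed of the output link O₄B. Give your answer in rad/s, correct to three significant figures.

5.49

ω₂ = 8.063 rad/s (from 77 rpm).
Differentiating the loop-closure r₂e^{iθ₂}+r₃e^{iθ₃}=r₁+r₄e^{iθ₄} gives r₂ω₂e^{iθ₂}+r₃ω₃e^{iθ₃}=r₄ω₄e^{iθ₄}.
Eliminating the other unknown: ω₄ = r₂ω₂ sin(θ₂−θ₃) / [r₄ sin(θ₄−θ₃)].
Numerator sine = +0.87121; denominator sine = +0.89021.
Result = 0.0554·8.063·(+0.87121) / (0.0797·(+0.89021)) = +5.4853 rad/s; magnitude 5.4853 rad/s.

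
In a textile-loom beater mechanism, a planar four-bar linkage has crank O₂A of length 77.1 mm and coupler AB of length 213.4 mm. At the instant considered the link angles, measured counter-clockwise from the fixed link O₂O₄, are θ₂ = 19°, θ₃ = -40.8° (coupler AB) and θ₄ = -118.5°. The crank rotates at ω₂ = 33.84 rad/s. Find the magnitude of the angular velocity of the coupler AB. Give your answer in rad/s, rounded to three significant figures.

8.45

ω₂ = 33.84 rad/s
Differentiating the loop-closure r₂e^{iθ₂}+r₃e^{iθ₃}=r₁+r₄e^{iθ₄} gives r₂ω₂e^{iθ₂}+r₃ω₃e^{iθ₃}=r₄ω₄e^{iθ₄}.
Eliminating the other unknown: ω₃ = r₂ω₂ sin(θ₄−θ₂) / [r₃ sin(θ₃−θ₄)].
Numerator sine = -0.67559; denominator sine = +0.97705.
Result = 0.0771·33.84·(-0.67559) / (0.2134·(+0.97705)) = -8.4539 rad/s; magnitude 8.4539 rad/s.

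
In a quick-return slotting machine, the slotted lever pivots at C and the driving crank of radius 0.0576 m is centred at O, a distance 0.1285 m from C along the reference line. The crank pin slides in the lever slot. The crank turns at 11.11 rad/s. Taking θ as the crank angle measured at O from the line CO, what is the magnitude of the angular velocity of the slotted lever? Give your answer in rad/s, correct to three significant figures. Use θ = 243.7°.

0.0321

ω = 11.11 rad/s
Crank pin A relative to C: A = (d + r cosθ, r sinθ); lever angle φ = atan2(r sinθ, d + r cosθ).
Differentiating tanφ: φ̇ = rω(d cosθ + r)/(d² + r² + 2dr cosθ).
d² + r² + 2dr cosθ = |CA|² = 0.0132711 m²;  d cosθ + r = +0.00066535 m.
|ω_lever| = |0.0576·11.11·+0.00066535| / 0.0132711 = 0.032083 rad/s.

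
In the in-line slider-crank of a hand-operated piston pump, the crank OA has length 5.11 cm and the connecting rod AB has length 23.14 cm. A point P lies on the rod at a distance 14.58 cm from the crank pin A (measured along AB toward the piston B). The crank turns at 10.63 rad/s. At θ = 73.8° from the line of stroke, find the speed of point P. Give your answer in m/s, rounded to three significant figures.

ω = 10.63 rad/s.  Crank-pin speed |V_A| = rω = 0.54319 m/s, perpendicular to OA.
Rod angle: sinφ = −(r/L) sinθ ⇒ φ = -12.243°; ω_rod = −rω cosθ/√(L²−r²sin²θ) = -0.67015 rad/s.
V_P = V_A + ω_rod × AP, with AP = 0.1458 m along the rod.
Components: V_Px = −rω sinθ − a·ω_rod·sinφ = -0.54234 m/s;  V_Py = rω cosθ + a·ω_rod·cosφ = +0.05606 m/s.
|V_P| = √(V_Px² + V_Py²) = 0.54523 m/s.

0.545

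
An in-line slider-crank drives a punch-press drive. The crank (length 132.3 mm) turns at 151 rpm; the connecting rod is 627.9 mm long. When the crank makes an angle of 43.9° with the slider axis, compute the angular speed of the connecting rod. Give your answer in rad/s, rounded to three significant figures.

ω = 15.81 rad/s (converted from 151 rpm).
The rod makes angle φ with the slider axis where L sinφ = r sinθ; differentiating, L cosφ·φ̇ = r ω cosθ.
L cosφ = √(L² − r² sin²θ) = 0.62116 m.
|ω_rod| = r ω |cosθ| / √(L² − r² sin²θ) = 0.1323·15.81·0.72055/0.62116 = 2.4268 rad/s.

2.43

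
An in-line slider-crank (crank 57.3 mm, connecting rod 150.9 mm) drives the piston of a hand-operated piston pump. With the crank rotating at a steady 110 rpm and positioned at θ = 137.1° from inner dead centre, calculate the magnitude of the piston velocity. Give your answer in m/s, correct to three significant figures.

ω = 2π·110/60 = 11.52 rad/s
For an in-line slider-crank, x = r cosθ + √(L² − r² sin²θ), so v = −rω sinθ·[1 + r cosθ/√(L² − r² sin²θ)].
With r = 0.0573 m, L = 0.1509 m, θ = 137.1°: √(L² − r² sin²θ) = 0.14577 m.
v = −0.0573·11.52·0.68072·[1 + 0.0573·-0.73254/0.14577] = -0.31993 m/s.
|v| = 0.31993 m/s.

0.320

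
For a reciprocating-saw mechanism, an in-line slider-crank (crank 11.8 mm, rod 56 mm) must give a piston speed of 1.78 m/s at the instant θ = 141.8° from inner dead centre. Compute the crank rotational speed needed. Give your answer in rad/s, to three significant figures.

293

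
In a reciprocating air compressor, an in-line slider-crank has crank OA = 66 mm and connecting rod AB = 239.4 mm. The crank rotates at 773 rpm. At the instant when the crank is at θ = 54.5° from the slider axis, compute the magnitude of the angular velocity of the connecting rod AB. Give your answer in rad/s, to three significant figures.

ω = 80.95 rad/s (converted from 773 rpm).
The rod makes angle φ with the slider axis where L sinφ = r sinθ; differentiating, L cosφ·φ̇ = r ω cosθ.
L cosφ = √(L² − r² sin²θ) = 0.23329 m.
|ω_rod| = r ω |cosθ| / √(L² − r² sin²θ) = 0.066·80.95·0.58070/0.23329 = 13.299 rad/s.

13.3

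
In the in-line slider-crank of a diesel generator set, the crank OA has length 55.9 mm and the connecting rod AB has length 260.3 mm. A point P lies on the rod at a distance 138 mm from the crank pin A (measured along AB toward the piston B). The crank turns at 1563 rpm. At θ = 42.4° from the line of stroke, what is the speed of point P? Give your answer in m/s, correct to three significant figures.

7.41

ω = 163.7 rad/s.  Crank-pin speed |V_A| = rω = 9.1495 m/s, perpendicular to OA.
Rod angle: sinφ = −(r/L) sinθ ⇒ φ = -8.326°; ω_rod = −rω cosθ/√(L²−r²sin²θ) = -26.233 rad/s.
V_P = V_A + ω_rod × AP, with AP = 0.138 m along the rod.
Components: V_Px = −rω sinθ − a·ω_rod·sinφ = -6.6938 m/s;  V_Py = rω cosθ + a·ω_rod·cosφ = +3.1745 m/s.
|V_P| = √(V_Px² + V_Py²) = 7.4084 m/s.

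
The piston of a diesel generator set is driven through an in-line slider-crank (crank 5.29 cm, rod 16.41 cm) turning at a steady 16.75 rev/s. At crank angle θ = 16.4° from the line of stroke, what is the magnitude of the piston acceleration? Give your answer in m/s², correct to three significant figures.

723

ω = 2π·16.8 = 105.2 rad/s
x(θ) = r cosθ + √(L² − r² sin²θ); with ω constant, a = ω²·d²x/dθ².
d²x/dθ² = −r cosθ − r²(cos2θ)/√u − r⁴ sin²2θ/(4u^{3/2}),  u = L² − r² sin²θ = 0.0267057 m².
Substituting r = 0.0529 m, L = 0.1641 m, θ = 16.4°: d²x/dθ² = -0.065273 m.
a = ω²·d²x/dθ² = (105.2)²·(-0.065273) = -722.98 m/s²;  |a| = 722.98 m/s².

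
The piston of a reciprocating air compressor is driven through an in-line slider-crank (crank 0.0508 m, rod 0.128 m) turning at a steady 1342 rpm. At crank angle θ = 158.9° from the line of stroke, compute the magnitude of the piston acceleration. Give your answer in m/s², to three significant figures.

ω = 2π·1342/60 = 140.5 rad/s
x(θ) = r cosθ + √(L² − r² sin²θ); with ω constant, a = ω²·d²x/dθ².
d²x/dθ² = −r cosθ − r²(cos2θ)/√u − r⁴ sin²2θ/(4u^{3/2}),  u = L² − r² sin²θ = 0.0160496 m².
Substituting r = 0.0508 m, L = 0.128 m, θ = 158.9°: d²x/dθ² = +0.031934 m.
a = ω²·d²x/dθ² = (140.5)²·(+0.031934) = +630.69 m/s²;  |a| = 630.69 m/s².

631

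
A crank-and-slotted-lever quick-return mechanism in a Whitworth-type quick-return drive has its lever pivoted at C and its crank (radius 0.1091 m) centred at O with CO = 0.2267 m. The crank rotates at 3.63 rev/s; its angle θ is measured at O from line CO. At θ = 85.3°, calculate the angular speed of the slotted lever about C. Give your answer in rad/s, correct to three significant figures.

ω = 22.81 rad/s (from 3.63 rev/s).
Crank pin A relative to C: A = (d + r cosθ, r sinθ); lever angle φ = atan2(r sinθ, d + r cosθ).
Differentiating tanφ: φ̇ = rω(d cosθ + r)/(d² + r² + 2dr cosθ).
d² + r² + 2dr cosθ = |CA|² = 0.0673489 m²;  d cosθ + r = +0.12768 m.
|ω_lever| = |0.1091·22.81·+0.12768| / 0.0673489 = 4.7172 rad/s.

4.72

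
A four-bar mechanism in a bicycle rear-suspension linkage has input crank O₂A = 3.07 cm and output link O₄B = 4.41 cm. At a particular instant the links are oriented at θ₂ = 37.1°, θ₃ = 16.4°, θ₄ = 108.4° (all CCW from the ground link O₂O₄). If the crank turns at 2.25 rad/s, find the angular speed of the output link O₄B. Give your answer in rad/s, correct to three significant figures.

0.554

ω₂ = 2.25 rad/s
Differentiating the loop-closure r₂e^{iθ₂}+r₃e^{iθ₃}=r₁+r₄e^{iθ₄} gives r₂ω₂e^{iθ₂}+r₃ω₃e^{iθ₃}=r₄ω₄e^{iθ₄}.
Eliminating the other unknown: ω₄ = r₂ω₂ sin(θ₂−θ₃) / [r₄ sin(θ₄−θ₃)].
Numerator sine = +0.35347; denominator sine = +0.99939.
Result = 0.0307·2.25·(+0.35347) / (0.0441·(+0.99939)) = +0.55399 rad/s; magnitude 0.55399 rad/s.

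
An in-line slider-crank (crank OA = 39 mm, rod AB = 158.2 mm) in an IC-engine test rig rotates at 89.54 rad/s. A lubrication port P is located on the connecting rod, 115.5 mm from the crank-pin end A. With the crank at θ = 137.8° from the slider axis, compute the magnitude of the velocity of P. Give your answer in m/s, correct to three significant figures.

2.15

ω = 89.54 rad/s.  Crank-pin speed |V_A| = rω = 3.4921 m/s, perpendicular to OA.
Rod angle: sinφ = −(r/L) sinθ ⇒ φ = -9.532°; ω_rod = −rω cosθ/√(L²−r²sin²θ) = +16.581 rad/s.
V_P = V_A + ω_rod × AP, with AP = 0.1155 m along the rod.
Components: V_Px = −rω sinθ − a·ω_rod·sinφ = -2.0286 m/s;  V_Py = rω cosθ + a·ω_rod·cosφ = -0.69824 m/s.
|V_P| = √(V_Px² + V_Py²) = 2.1454 m/s.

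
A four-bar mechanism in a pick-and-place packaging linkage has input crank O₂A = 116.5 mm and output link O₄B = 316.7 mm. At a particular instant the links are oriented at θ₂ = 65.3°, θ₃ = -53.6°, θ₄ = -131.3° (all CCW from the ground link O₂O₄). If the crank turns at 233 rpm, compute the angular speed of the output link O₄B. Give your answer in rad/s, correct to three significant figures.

ω₂ = 24.4 rad/s (from 233 rpm).
Differentiating the loop-closure r₂e^{iθ₂}+r₃e^{iθ₃}=r₁+r₄e^{iθ₄} gives r₂ω₂e^{iθ₂}+r₃ω₃e^{iθ₃}=r₄ω₄e^{iθ₄}.
Eliminating the other unknown: ω₄ = r₂ω₂ sin(θ₂−θ₃) / [r₄ sin(θ₄−θ₃)].
Numerator sine = +0.87546; denominator sine = -0.97705.
Result = 0.1165·24.4·(+0.87546) / (0.3167·(-0.97705)) = -8.0424 rad/s; magnitude 8.0424 rad/s.

8.04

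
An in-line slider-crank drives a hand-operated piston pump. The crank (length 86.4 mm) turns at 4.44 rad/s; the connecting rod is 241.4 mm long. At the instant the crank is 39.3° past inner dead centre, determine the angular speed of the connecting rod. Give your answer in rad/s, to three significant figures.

1.26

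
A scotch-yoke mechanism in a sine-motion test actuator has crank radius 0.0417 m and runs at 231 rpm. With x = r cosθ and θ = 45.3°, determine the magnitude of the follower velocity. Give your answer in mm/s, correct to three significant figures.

ω = 24.19 rad/s (from 231 rpm).
x = r cosθ ⇒ ẋ = −rω sinθ.
|v| = rω|sinθ| = 0.0417·24.19·|sin 45.3°| = 0.71701 m/s = 717.01 mm/s.

717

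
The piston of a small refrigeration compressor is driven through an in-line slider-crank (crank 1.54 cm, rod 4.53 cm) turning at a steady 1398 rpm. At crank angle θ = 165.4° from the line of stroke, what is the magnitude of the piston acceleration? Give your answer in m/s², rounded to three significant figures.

ω = 2π·1398/60 = 146.4 rad/s
x(θ) = r cosθ + √(L² − r² sin²θ); with ω constant, a = ω²·d²x/dθ².
d²x/dθ² = −r cosθ − r²(cos2θ)/√u − r⁴ sin²2θ/(4u^{3/2}),  u = L² − r² sin²θ = 0.00203702 m².
Substituting r = 0.0154 m, L = 0.0453 m, θ = 165.4°: d²x/dθ² = +0.010279 m.
a = ω²·d²x/dθ² = (146.4)²·(+0.010279) = +220.31 m/s²;  |a| = 220.31 m/s².

220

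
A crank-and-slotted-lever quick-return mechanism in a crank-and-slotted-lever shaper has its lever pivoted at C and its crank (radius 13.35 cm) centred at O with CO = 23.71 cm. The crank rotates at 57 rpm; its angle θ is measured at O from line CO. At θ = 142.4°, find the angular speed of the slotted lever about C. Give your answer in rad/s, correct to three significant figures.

1.81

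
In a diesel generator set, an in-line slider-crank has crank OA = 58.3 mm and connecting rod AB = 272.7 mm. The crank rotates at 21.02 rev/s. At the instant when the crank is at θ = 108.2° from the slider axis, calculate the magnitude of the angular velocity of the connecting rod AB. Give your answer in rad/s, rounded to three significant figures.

9.01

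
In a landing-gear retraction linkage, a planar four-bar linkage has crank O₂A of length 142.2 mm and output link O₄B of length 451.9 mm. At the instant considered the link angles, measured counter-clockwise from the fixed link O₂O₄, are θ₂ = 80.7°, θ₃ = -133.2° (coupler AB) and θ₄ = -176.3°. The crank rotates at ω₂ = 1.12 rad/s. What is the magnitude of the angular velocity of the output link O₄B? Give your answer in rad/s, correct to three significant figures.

ω₂ = 1.12 rad/s
Differentiating the loop-closure r₂e^{iθ₂}+r₃e^{iθ₃}=r₁+r₄e^{iθ₄} gives r₂ω₂e^{iθ₂}+r₃ω₃e^{iθ₃}=r₄ω₄e^{iθ₄}.
Eliminating the other unknown: ω₄ = r₂ω₂ sin(θ₂−θ₃) / [r₄ sin(θ₄−θ₃)].
Numerator sine = -0.55775; denominator sine = -0.68327.
Result = 0.1422·1.12·(-0.55775) / (0.4519·(-0.68327)) = +0.28768 rad/s; magnitude 0.28768 rad/s.

0.288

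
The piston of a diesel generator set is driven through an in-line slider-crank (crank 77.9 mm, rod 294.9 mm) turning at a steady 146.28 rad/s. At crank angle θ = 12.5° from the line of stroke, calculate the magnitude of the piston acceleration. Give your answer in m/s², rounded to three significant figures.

2030

ω = 146.3 rad/s
x(θ) = r cosθ + √(L² − r² sin²θ); with ω constant, a = ω²·d²x/dθ².
d²x/dθ² = −r cosθ − r²(cos2θ)/√u − r⁴ sin²2θ/(4u^{3/2}),  u = L² − r² sin²θ = 0.0866817 m².
Substituting r = 0.0779 m, L = 0.2949 m, θ = 12.5°: d²x/dθ² = -0.094798 m.
a = ω²·d²x/dθ² = (146.3)²·(-0.094798) = -2028.5 m/s²;  |a| = 2028.5 m/s².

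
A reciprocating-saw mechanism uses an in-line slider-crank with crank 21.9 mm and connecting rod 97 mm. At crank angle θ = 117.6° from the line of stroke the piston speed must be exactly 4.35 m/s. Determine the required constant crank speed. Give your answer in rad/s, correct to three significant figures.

For an in-line slider-crank, |v_piston| = rω|sinθ|·[1 + r cosθ/√(L² − r² sin²θ)].
With r = 0.0219 m, L = 0.097 m, θ = 117.6°: the bracketed kinematic factor |dx/dθ| = 0.017336 m.
ω = v/|dx/dθ| = 4.35/0.017336 = 250.92 rad/s.

251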